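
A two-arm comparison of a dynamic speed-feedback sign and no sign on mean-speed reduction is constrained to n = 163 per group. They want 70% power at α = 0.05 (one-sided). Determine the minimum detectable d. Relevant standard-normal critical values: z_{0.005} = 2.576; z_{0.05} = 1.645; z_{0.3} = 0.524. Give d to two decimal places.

For two independent groups of n = 163 each: d_min = (z_{α} + z_β)·√(2/n).
z-sum = 1.645 + 0.524 = 2.169.
d_min = 2.169 × √(2/163) = 2.169 × 0.1108 = 0.240.

d_min ≈ 0.24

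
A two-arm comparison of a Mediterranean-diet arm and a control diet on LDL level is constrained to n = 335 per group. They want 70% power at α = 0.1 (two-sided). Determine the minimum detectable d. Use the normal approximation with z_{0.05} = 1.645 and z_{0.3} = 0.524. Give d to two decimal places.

d_min ≈ 0.17

For two independent groups of n = 335 each: d_min = (z_{α/2} + z_β)·√(2/n).
z-sum = 1.645 + 0.524 = 2.169.
d_min = 2.169 × √(2/335) = 2.169 × 0.0773 = 0.168.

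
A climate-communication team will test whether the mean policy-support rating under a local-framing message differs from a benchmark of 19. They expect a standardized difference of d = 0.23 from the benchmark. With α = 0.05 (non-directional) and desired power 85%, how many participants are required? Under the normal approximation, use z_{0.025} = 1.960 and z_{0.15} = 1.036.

n = 170

For a one-sample test: n = ((z_{α/2} + z_β) / d)².
z_{α/2} + z_β = 1.960 + 1.036 = 2.996.
n = (2.996 / 0.23)² = 13.026² = 169.68.
Round up.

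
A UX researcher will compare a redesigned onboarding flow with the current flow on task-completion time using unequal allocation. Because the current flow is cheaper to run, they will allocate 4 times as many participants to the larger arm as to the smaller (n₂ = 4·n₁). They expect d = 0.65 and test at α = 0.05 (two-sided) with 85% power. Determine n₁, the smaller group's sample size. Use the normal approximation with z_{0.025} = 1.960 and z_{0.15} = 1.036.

With allocation ratio k = n₂/n₁ = 4, Var(x̄₁−x̄₂) = σ²(1/n₁ + 1/(k·n₁)) = σ²·(k+1)/(k·n₁).
So n₁ = (1 + 1/k)·((z_{α/2} + z_β)/d)² = 1.250 × (2.996/0.65)².
n₁ = 1.250 × 21.25 = 26.6.
Round up: n₁ = 27, giving n₂ = 4 × 27 = 108.

n₁ = 27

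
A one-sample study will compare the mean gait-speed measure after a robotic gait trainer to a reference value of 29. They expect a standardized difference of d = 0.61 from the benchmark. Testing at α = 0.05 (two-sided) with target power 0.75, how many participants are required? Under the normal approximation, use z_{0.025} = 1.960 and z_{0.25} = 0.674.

n = 19

For a one-sample test: n = ((z_{α/2} + z_β) / d)².
z_{α/2} + z_β = 1.960 + 0.674 = 2.634.
n = (2.634 / 0.61)² = 4.318² = 18.65.
Round up.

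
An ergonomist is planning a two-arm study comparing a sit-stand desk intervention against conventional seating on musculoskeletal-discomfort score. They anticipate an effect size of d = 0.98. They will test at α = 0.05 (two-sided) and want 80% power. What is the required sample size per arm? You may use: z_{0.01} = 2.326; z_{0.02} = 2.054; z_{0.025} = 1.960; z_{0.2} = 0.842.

For two independent groups with equal n: n = 2·((z_{α/2} + z_β) / d)².
z_{α/2} + z_β = 1.960 + 0.842 = 2.802.
n = 2 × (2.802 / 0.98)² = 2 × 2.859² = 2 × 8.17 = 16.3.
Round up to the next whole participant.

n = 17 per group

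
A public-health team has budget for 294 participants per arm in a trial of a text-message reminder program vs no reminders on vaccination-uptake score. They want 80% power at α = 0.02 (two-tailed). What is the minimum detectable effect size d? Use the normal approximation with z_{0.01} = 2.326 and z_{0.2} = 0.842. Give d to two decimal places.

d_min ≈ 0.26

For two independent groups of n = 294 each: d_min = (z_{α/2} + z_β)·√(2/n).
z-sum = 2.326 + 0.842 = 3.168.
d_min = 3.168 × √(2/294) = 3.168 × 0.0825 = 0.261.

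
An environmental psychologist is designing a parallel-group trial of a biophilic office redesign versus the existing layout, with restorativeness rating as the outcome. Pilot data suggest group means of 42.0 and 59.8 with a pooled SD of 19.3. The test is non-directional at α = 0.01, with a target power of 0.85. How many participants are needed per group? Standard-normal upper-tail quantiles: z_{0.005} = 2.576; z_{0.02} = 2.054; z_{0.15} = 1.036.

Cohen's d = |M₁ − M₂| / SD_pooled = |42.0 − 59.8| / 19.3 = 17.8 / 19.3 = 0.922.
For two independent groups with equal n: n = 2·((z_{α/2} + z_β) / d)².
z_{α/2} + z_β = 2.576 + 1.036 = 3.612.
n = 2 × (3.612 / 0.922)² = 2 × 3.918² = 2 × 15.35 = 30.7.
Round up to the next whole participant.

n = 31 per group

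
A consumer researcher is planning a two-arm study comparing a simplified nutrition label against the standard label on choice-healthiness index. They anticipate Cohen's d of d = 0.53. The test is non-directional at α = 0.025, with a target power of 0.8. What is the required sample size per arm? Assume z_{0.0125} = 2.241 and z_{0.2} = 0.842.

For two independent groups with equal n: n = 2·((z_{α/2} + z_β) / d)².
z_{α/2} + z_β = 2.241 + 0.842 = 3.083.
n = 2 × (3.083 / 0.53)² = 2 × 5.817² = 2 × 33.84 = 67.7.
Round up to the next whole participant.

n = 68 per group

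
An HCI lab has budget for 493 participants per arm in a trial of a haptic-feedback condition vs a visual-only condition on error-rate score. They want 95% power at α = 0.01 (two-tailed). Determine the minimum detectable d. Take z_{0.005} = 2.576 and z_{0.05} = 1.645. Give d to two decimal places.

d_min ≈ 0.27

For two independent groups of n = 493 each: d_min = (z_{α/2} + z_β)·√(2/n).
z-sum = 2.576 + 1.645 = 4.221.
d_min = 4.221 × √(2/493) = 4.221 × 0.0637 = 0.269.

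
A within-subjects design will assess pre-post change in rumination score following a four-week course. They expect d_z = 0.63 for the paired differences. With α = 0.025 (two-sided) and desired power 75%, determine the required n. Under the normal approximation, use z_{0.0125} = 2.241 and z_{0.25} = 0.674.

For a paired (one-sample on differences) test: n = ((z_{α/2} + z_β) / d)².
z_{α/2} + z_β = 2.241 + 0.674 = 2.915.
n = (2.915 / 0.63)² = 4.627² = 21.41.
Round up.

n = 22 pairs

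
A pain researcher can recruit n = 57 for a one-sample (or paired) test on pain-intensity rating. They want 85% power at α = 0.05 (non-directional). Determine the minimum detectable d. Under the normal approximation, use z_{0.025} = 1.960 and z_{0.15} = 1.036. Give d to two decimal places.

d_min ≈ 0.40

For a single sample (or paired design) of n = 57: d_min = (z_{α/2} + z_β)/√n.
z-sum = 1.960 + 1.036 = 2.996.
d_min = 2.996 / √57 = 2.996 / 7.550 = 0.397.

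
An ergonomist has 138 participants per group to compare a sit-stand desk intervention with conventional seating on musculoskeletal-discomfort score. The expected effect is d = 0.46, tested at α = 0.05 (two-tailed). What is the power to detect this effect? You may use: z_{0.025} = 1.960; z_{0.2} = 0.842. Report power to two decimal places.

power ≈ 0.97

For two equal groups, power = Φ(d·√(n/2) − z_{α/2}).
d·√(n/2) = 0.46 × √(138/2) = 0.46 × 8.307 = 3.821.
z_β = 3.821 − 1.960 = 1.861.
Power = Φ(1.861) = 0.969.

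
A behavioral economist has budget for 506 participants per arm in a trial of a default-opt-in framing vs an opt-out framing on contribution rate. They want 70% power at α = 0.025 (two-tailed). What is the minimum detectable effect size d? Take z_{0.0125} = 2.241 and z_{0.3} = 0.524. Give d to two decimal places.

For two independent groups of n = 506 each: d_min = (z_{α/2} + z_β)·√(2/n).
z-sum = 2.241 + 0.524 = 2.765.
d_min = 2.765 × √(2/506) = 2.765 × 0.0629 = 0.174.

d_min ≈ 0.17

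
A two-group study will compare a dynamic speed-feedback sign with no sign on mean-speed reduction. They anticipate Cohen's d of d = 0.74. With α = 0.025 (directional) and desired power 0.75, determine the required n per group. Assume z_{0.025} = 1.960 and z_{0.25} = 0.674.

For two independent groups with equal n: n = 2·((z_{α} + z_β) / d)².
z_{α} + z_β = 1.960 + 0.674 = 2.634.
n = 2 × (2.634 / 0.74)² = 2 × 3.559² = 2 × 12.67 = 25.3.
Round up to the next whole participant.

n = 26 per group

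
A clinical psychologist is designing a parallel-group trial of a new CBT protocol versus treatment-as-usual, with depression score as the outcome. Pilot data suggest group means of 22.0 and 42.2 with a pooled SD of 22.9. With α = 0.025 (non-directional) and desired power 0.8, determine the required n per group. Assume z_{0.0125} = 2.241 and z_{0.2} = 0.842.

n = 25 per group

Cohen's d = |M₁ − M₂| / SD_pooled = |22.0 − 42.2| / 22.9 = 20.2 / 22.9 = 0.882.
For two independent groups with equal n: n = 2·((z_{α/2} + z_β) / d)².
z_{α/2} + z_β = 2.241 + 0.842 = 3.083.
n = 2 × (3.083 / 0.882)² = 2 × 3.495² = 2 × 12.22 = 24.4.
Round up to the next whole participant.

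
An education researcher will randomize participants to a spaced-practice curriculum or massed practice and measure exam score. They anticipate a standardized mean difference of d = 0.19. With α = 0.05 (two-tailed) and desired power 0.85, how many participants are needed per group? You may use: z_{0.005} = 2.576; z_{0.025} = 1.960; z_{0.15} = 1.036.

For two independent groups with equal n: n = 2·((z_{α/2} + z_β) / d)².
z_{α/2} + z_β = 1.960 + 1.036 = 2.996.
n = 2 × (2.996 / 0.19)² = 2 × 15.768² = 2 × 248.64 = 497.3.
Round up to the next whole participant.

n = 498 per group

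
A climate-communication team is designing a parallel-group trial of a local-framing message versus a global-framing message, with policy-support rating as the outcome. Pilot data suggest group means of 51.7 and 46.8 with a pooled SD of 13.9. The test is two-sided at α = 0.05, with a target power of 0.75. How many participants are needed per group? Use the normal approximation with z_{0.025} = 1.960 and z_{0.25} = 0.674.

Cohen's d = |M₁ − M₂| / SD_pooled = |51.7 − 46.8| / 13.9 = 4.9 / 13.9 = 0.353.
For two independent groups with equal n: n = 2·((z_{α/2} + z_β) / d)².
z_{α/2} + z_β = 1.960 + 0.674 = 2.634.
n = 2 × (2.634 / 0.353)² = 2 × 7.462² = 2 × 55.68 = 111.4.
Round up to the next whole participant.

n = 112 per group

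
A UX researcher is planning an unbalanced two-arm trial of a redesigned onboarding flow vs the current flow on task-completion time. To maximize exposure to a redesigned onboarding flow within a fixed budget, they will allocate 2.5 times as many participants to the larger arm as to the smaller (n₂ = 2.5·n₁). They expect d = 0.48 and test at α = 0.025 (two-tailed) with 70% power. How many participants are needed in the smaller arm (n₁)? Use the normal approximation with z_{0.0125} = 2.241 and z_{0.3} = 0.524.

n₁ = 47

With allocation ratio k = n₂/n₁ = 2.5, Var(x̄₁−x̄₂) = σ²(1/n₁ + 1/(k·n₁)) = σ²·(k+1)/(k·n₁).
So n₁ = (1 + 1/k)·((z_{α/2} + z_β)/d)² = 1.400 × (2.765/0.48)².
n₁ = 1.400 × 33.18 = 46.5.
Round up: n₁ = 47, giving n₂ = ⌈2.5 × 47⌉ = ⌈117.5⌉ = 118.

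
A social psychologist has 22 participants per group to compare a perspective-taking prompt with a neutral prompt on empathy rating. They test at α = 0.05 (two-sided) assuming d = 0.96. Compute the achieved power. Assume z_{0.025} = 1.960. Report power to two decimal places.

power ≈ 0.89

For two equal groups, power = Φ(d·√(n/2) − z_{α/2}).
d·√(n/2) = 0.96 × √(22/2) = 0.96 × 3.317 = 3.184.
z_β = 3.184 − 1.960 = 1.224.
Power = Φ(1.224) = 0.890.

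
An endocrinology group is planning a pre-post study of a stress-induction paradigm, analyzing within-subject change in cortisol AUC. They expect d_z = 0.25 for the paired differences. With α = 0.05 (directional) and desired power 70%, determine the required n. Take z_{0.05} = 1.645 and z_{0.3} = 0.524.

n = 76 pairs

For a paired (one-sample on differences) test: n = ((z_{α} + z_β) / d)².
z_{α} + z_β = 1.645 + 0.524 = 2.169.
n = (2.169 / 0.25)² = 8.676² = 75.27.
Round up.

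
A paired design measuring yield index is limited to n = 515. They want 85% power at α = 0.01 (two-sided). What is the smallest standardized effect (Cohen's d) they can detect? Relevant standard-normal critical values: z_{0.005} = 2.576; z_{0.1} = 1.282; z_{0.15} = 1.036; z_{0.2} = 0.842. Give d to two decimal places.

d_min ≈ 0.16

For a single sample (or paired design) of n = 515: d_min = (z_{α/2} + z_β)/√n.
z-sum = 2.576 + 1.036 = 3.612.
d_min = 3.612 / √515 = 3.612 / 22.694 = 0.159.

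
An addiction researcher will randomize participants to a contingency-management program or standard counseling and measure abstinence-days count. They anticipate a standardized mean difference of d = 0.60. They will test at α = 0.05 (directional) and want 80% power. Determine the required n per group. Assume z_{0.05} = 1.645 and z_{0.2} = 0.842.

For two independent groups with equal n: n = 2·((z_{α} + z_β) / d)².
z_{α} + z_β = 1.645 + 0.842 = 2.487.
n = 2 × (2.487 / 0.60)² = 2 × 4.145² = 2 × 17.18 = 34.4.
Round up to the next whole participant.

n = 35 per group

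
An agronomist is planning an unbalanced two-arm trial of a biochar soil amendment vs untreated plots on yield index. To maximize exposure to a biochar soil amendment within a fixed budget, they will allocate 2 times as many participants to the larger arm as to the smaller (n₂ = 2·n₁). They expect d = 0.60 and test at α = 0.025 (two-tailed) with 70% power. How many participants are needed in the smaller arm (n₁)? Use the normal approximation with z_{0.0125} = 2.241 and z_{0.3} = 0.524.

n₁ = 32

With allocation ratio k = n₂/n₁ = 2, Var(x̄₁−x̄₂) = σ²(1/n₁ + 1/(k·n₁)) = σ²·(k+1)/(k·n₁).
So n₁ = (1 + 1/k)·((z_{α/2} + z_β)/d)² = 1.500 × (2.765/0.60)².
n₁ = 1.500 × 21.24 = 31.9.
Round up: n₁ = 32, giving n₂ = 2 × 32 = 64.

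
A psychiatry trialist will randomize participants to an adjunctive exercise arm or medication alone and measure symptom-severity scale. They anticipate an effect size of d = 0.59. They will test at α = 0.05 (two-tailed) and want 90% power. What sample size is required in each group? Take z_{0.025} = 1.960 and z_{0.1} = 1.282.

For two independent groups with equal n: n = 2·((z_{α/2} + z_β) / d)².
z_{α/2} + z_β = 1.960 + 1.282 = 3.242.
n = 2 × (3.242 / 0.59)² = 2 × 5.495² = 2 × 30.19 = 60.4.
Round up to the next whole participant.

n = 61 per group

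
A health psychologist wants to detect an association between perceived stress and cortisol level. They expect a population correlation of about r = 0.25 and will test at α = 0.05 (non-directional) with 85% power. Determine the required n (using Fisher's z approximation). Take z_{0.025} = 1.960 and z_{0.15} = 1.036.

n = 141

Fisher's z: C = ½·ln((1+r)/(1−r)) = ½·ln(1.6667) = 0.2554.
n = ((z_{α/2} + z_β)/C)² + 3.
(1.960 + 1.036) / 0.2554 = 2.996 / 0.2554 = 11.731.
n = 11.731² + 3 = 137.61 + 3 = 140.6.
Round up.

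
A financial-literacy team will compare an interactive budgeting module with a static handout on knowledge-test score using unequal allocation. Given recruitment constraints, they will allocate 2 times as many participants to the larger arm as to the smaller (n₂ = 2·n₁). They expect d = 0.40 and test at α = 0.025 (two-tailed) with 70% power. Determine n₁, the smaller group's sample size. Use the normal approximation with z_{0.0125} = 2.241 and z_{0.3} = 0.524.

n₁ = 72

With allocation ratio k = n₂/n₁ = 2, Var(x̄₁−x̄₂) = σ²(1/n₁ + 1/(k·n₁)) = σ²·(k+1)/(k·n₁).
So n₁ = (1 + 1/k)·((z_{α/2} + z_β)/d)² = 1.500 × (2.765/0.40)².
n₁ = 1.500 × 47.78 = 71.7.
Round up: n₁ = 72, giving n₂ = 2 × 72 = 144.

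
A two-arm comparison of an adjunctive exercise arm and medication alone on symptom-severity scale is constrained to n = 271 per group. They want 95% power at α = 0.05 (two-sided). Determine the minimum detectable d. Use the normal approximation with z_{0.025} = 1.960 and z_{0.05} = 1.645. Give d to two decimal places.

For two independent groups of n = 271 each: d_min = (z_{α/2} + z_β)·√(2/n).
z-sum = 1.960 + 1.645 = 3.605.
d_min = 3.605 × √(2/271) = 3.605 × 0.0859 = 0.310.

d_min ≈ 0.31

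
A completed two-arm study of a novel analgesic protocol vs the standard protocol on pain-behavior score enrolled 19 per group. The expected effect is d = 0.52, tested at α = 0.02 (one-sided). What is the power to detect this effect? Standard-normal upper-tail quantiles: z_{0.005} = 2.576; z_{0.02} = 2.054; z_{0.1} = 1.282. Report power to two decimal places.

For two equal groups, power = Φ(d·√(n/2) − z_{α}).
d·√(n/2) = 0.52 × √(19/2) = 0.52 × 3.082 = 1.603.
z_β = 1.603 − 2.054 = -0.451.
Power = Φ(-0.451) = 0.326.

power ≈ 0.33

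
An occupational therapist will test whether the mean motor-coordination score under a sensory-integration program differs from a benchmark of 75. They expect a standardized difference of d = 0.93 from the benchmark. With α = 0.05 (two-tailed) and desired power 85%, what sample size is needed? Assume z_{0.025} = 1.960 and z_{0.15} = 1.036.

n = 11

For a one-sample test: n = ((z_{α/2} + z_β) / d)².
z_{α/2} + z_β = 1.960 + 1.036 = 2.996.
n = (2.996 / 0.93)² = 3.222² = 10.38.
Round up.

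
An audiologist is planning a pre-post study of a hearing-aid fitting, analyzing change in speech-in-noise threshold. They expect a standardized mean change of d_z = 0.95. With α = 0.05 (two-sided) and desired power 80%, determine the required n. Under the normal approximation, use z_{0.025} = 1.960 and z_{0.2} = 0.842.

n = 9 pairs

For a paired (one-sample on differences) test: n = ((z_{α/2} + z_β) / d)².
z_{α/2} + z_β = 1.960 + 0.842 = 2.802.
n = (2.802 / 0.95)² = 2.949² = 8.70.
Round up.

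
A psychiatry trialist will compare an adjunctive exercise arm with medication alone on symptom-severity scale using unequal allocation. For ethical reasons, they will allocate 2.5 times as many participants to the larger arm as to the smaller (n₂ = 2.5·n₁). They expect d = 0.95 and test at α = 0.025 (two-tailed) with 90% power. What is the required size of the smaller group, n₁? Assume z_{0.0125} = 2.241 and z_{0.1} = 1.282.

n₁ = 20

With allocation ratio k = n₂/n₁ = 2.5, Var(x̄₁−x̄₂) = σ²(1/n₁ + 1/(k·n₁)) = σ²·(k+1)/(k·n₁).
So n₁ = (1 + 1/k)·((z_{α/2} + z_β)/d)² = 1.400 × (3.523/0.95)².
n₁ = 1.400 × 13.75 = 19.3.
Round up: n₁ = 20, giving n₂ = 2.5 × 20 = 50.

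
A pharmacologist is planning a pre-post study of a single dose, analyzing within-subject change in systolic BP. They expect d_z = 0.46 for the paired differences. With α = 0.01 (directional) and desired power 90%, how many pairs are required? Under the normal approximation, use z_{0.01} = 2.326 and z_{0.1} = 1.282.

n = 62 pairs

For a paired (one-sample on differences) test: n = ((z_{α} + z_β) / d)².
z_{α} + z_β = 2.326 + 1.282 = 3.608.
n = (3.608 / 0.46)² = 7.843² = 61.52.
Round up.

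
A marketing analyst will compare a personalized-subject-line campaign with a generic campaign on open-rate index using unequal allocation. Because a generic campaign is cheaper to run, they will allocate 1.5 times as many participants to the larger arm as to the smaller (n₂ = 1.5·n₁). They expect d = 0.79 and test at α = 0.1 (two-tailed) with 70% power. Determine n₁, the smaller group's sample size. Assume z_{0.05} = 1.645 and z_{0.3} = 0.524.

n₁ = 13

With allocation ratio k = n₂/n₁ = 1.5, Var(x̄₁−x̄₂) = σ²(1/n₁ + 1/(k·n₁)) = σ²·(k+1)/(k·n₁).
So n₁ = (1 + 1/k)·((z_{α/2} + z_β)/d)² = 1.667 × (2.169/0.79)².
n₁ = 1.667 × 7.54 = 12.6.
Round up: n₁ = 13, giving n₂ = ⌈1.5 × 13⌉ = ⌈19.5⌉ = 20.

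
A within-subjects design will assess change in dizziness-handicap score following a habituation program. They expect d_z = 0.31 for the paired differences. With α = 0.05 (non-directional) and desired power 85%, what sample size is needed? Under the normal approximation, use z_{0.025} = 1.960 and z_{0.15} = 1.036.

For a paired (one-sample on differences) test: n = ((z_{α/2} + z_β) / d)².
z_{α/2} + z_β = 1.960 + 1.036 = 2.996.
n = (2.996 / 0.31)² = 9.665² = 93.40.
Round up.

n = 94 pairs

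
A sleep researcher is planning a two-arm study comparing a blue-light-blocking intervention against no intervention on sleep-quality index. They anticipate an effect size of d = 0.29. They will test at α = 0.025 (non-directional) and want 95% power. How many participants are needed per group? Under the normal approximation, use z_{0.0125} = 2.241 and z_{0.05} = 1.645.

n = 360 per group

For two independent groups with equal n: n = 2·((z_{α/2} + z_β) / d)².
z_{α/2} + z_β = 2.241 + 1.645 = 3.886.
n = 2 × (3.886 / 0.29)² = 2 × 13.400² = 2 × 179.56 = 359.1.
Round up to the next whole participant.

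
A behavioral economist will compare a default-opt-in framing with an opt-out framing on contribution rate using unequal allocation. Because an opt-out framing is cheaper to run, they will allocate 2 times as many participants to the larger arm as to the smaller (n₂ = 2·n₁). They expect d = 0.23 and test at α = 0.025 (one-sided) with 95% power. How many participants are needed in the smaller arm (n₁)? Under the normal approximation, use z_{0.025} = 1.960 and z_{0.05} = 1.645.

n₁ = 369

With allocation ratio k = n₂/n₁ = 2, Var(x̄₁−x̄₂) = σ²(1/n₁ + 1/(k·n₁)) = σ²·(k+1)/(k·n₁).
So n₁ = (1 + 1/k)·((z_{α} + z_β)/d)² = 1.500 × (3.605/0.23)².
n₁ = 1.500 × 245.67 = 368.5.
Round up: n₁ = 369, giving n₂ = 2 × 369 = 738.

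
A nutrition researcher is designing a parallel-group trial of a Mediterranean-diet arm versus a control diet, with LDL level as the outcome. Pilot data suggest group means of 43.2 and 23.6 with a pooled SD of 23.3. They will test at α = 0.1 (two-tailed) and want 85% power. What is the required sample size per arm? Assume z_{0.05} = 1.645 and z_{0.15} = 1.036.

n = 21 per group

Cohen's d = |M₁ − M₂| / SD_pooled = |43.2 − 23.6| / 23.3 = 19.6 / 23.3 = 0.841.
For two independent groups with equal n: n = 2·((z_{α/2} + z_β) / d)².
z_{α/2} + z_β = 1.645 + 1.036 = 2.681.
n = 2 × (2.681 / 0.841)² = 2 × 3.188² = 2 × 10.16 = 20.3.
Round up to the next whole participant.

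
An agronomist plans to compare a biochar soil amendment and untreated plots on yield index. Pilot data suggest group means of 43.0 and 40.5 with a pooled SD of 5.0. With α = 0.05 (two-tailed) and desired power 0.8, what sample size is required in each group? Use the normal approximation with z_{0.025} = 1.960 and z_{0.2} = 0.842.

Cohen's d = |M₁ − M₂| / SD_pooled = |43.0 − 40.5| / 5.0 = 2.5 / 5.0 = 0.500.
For two independent groups with equal n: n = 2·((z_{α/2} + z_β) / d)².
z_{α/2} + z_β = 1.960 + 0.842 = 2.802.
n = 2 × (2.802 / 0.500)² = 2 × 5.604² = 2 × 31.40 = 62.8.
Round up to the next whole participant.

n = 63 per group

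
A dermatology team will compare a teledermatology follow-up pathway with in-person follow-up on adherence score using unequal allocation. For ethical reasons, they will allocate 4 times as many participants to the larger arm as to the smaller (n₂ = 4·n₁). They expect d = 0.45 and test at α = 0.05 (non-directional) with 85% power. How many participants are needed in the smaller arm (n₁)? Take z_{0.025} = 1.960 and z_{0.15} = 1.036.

With allocation ratio k = n₂/n₁ = 4, Var(x̄₁−x̄₂) = σ²(1/n₁ + 1/(k·n₁)) = σ²·(k+1)/(k·n₁).
So n₁ = (1 + 1/k)·((z_{α/2} + z_β)/d)² = 1.250 × (2.996/0.45)².
n₁ = 1.250 × 44.33 = 55.4.
Round up: n₁ = 56, giving n₂ = 4 × 56 = 224.

n₁ = 56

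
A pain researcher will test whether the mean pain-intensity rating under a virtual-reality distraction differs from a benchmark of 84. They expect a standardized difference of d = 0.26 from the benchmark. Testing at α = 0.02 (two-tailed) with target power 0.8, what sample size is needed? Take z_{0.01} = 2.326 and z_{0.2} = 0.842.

n = 149

For a one-sample test: n = ((z_{α/2} + z_β) / d)².
z_{α/2} + z_β = 2.326 + 0.842 = 3.168.
n = (3.168 / 0.26)² = 12.185² = 148.46.
Round up.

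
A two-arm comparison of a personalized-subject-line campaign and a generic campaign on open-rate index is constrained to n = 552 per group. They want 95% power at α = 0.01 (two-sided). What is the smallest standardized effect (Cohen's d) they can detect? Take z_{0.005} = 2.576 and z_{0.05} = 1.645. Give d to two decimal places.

For two independent groups of n = 552 each: d_min = (z_{α/2} + z_β)·√(2/n).
z-sum = 2.576 + 1.645 = 4.221.
d_min = 4.221 × √(2/552) = 4.221 × 0.0602 = 0.254.

d_min ≈ 0.25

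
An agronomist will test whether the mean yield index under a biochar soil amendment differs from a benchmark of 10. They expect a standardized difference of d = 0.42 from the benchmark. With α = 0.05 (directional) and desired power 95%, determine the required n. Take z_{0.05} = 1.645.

n = 62

For a one-sample test: n = ((z_{α} + z_β) / d)².
z_{α} + z_β = 1.645 + 1.645 = 3.290.
n = (3.290 / 0.42)² = 7.833² = 61.36.
Round up.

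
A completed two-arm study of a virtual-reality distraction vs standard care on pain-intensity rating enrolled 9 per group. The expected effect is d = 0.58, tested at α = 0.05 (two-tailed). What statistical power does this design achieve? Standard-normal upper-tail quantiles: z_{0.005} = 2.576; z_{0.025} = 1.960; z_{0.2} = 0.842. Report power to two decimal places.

power ≈ 0.23

For two equal groups, power = Φ(d·√(n/2) − z_{α/2}).
d·√(n/2) = 0.58 × √(9/2) = 0.58 × 2.121 = 1.230.
z_β = 1.230 − 1.960 = -0.730.
Power = Φ(-0.730) = 0.233.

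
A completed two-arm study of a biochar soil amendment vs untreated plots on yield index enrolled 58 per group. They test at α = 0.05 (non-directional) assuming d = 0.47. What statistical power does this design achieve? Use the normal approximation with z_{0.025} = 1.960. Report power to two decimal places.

For two equal groups, power = Φ(d·√(n/2) − z_{α/2}).
d·√(n/2) = 0.47 × √(58/2) = 0.47 × 5.385 = 2.531.
z_β = 2.531 − 1.960 = 0.571.
Power = Φ(0.571) = 0.716.

power ≈ 0.72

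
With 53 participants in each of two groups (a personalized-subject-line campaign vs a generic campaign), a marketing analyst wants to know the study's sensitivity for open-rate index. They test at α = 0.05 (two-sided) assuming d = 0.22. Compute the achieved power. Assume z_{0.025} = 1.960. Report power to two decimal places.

power ≈ 0.20

For two equal groups, power = Φ(d·√(n/2) − z_{α/2}).
d·√(n/2) = 0.22 × √(53/2) = 0.22 × 5.148 = 1.133.
z_β = 1.133 − 1.960 = -0.827.
Power = Φ(-0.827) = 0.204.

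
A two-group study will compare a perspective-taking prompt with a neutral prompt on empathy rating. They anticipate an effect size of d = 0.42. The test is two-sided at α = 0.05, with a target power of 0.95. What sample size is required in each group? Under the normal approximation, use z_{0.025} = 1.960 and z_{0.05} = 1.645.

For two independent groups with equal n: n = 2·((z_{α/2} + z_β) / d)².
z_{α/2} + z_β = 1.960 + 1.645 = 3.605.
n = 2 × (3.605 / 0.42)² = 2 × 8.583² = 2 × 73.67 = 147.3.
Round up to the next whole participant.

n = 148 per group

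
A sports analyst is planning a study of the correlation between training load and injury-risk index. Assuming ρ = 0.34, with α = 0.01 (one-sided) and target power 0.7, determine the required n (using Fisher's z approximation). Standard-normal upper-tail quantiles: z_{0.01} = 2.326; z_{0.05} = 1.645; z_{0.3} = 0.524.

n = 68

Fisher's z: C = ½·ln((1+r)/(1−r)) = ½·ln(2.0303) = 0.3541.
n = ((z_{α} + z_β)/C)² + 3.
(2.326 + 0.524) / 0.3541 = 2.850 / 0.3541 = 8.049.
n = 8.049² + 3 = 64.78 + 3 = 67.8.
Round up.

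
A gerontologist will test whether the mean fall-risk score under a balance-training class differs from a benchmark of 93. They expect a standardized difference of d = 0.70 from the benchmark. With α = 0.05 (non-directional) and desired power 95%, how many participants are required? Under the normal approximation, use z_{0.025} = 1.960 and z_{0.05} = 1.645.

n = 27

For a one-sample test: n = ((z_{α/2} + z_β) / d)².
z_{α/2} + z_β = 1.960 + 1.645 = 3.605.
n = (3.605 / 0.70)² = 5.150² = 26.52.
Round up.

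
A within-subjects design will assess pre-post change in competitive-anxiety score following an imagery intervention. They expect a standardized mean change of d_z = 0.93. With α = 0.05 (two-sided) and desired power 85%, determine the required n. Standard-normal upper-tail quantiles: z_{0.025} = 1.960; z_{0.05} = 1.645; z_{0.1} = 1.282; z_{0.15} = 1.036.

n = 11 pairs

For a paired (one-sample on differences) test: n = ((z_{α/2} + z_β) / d)².
z_{α/2} + z_β = 1.960 + 1.036 = 2.996.
n = (2.996 / 0.93)² = 3.222² = 10.38.
Round up.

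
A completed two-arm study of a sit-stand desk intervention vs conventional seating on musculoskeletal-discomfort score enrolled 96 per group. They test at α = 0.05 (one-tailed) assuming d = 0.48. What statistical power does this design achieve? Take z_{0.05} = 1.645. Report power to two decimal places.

For two equal groups, power = Φ(d·√(n/2) − z_{α}).
d·√(n/2) = 0.48 × √(96/2) = 0.48 × 6.928 = 3.326.
z_β = 3.326 − 1.645 = 1.681.
Power = Φ(1.681) = 0.954.

power ≈ 0.95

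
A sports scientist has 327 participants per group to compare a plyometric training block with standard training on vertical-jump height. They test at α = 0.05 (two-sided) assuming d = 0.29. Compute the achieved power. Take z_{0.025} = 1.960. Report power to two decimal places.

For two equal groups, power = Φ(d·√(n/2) − z_{α/2}).
d·√(n/2) = 0.29 × √(327/2) = 0.29 × 12.787 = 3.708.
z_β = 3.708 − 1.960 = 1.748.
Power = Φ(1.748) = 0.960.

power ≈ 0.96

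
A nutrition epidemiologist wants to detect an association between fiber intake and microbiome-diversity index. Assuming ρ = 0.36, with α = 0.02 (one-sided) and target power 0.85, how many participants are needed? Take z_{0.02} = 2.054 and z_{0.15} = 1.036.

Fisher's z: C = ½·ln((1+r)/(1−r)) = ½·ln(2.1250) = 0.3769.
n = ((z_{α} + z_β)/C)² + 3.
(2.054 + 1.036) / 0.3769 = 3.090 / 0.3769 = 8.198.
n = 8.198² + 3 = 67.21 + 3 = 70.2.
Round up.

n = 71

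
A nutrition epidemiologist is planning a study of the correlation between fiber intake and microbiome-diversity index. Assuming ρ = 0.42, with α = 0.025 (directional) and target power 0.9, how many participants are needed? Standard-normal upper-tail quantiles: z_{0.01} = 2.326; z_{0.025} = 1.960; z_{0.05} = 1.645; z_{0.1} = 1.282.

Fisher's z: C = ½·ln((1+r)/(1−r)) = ½·ln(2.4483) = 0.4477.
n = ((z_{α} + z_β)/C)² + 3.
(1.960 + 1.282) / 0.4477 = 3.242 / 0.4477 = 7.241.
n = 7.241² + 3 = 52.44 + 3 = 55.4.
Round up.

n = 56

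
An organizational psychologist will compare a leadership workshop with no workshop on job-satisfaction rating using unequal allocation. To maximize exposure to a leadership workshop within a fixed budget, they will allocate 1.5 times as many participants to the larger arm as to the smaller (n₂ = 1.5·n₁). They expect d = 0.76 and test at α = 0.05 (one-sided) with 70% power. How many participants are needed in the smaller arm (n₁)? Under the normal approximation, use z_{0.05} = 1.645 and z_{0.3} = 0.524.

n₁ = 14

With allocation ratio k = n₂/n₁ = 1.5, Var(x̄₁−x̄₂) = σ²(1/n₁ + 1/(k·n₁)) = σ²·(k+1)/(k·n₁).
So n₁ = (1 + 1/k)·((z_{α} + z_β)/d)² = 1.667 × (2.169/0.76)².
n₁ = 1.667 × 8.15 = 13.6.
Round up: n₁ = 14, giving n₂ = 1.5 × 14 = 21.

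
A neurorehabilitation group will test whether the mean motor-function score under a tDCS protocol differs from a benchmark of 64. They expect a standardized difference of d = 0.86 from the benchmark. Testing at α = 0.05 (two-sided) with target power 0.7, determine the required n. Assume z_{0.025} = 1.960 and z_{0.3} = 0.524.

n = 9

For a one-sample test: n = ((z_{α/2} + z_β) / d)².
z_{α/2} + z_β = 1.960 + 0.524 = 2.484.
n = (2.484 / 0.86)² = 2.888² = 8.34.
Round up.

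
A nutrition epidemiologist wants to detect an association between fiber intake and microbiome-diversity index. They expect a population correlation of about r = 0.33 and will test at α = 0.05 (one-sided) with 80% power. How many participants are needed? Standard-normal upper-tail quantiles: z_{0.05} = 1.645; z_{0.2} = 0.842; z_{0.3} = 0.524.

n = 56

Fisher's z: C = ½·ln((1+r)/(1−r)) = ½·ln(1.9851) = 0.3428.
n = ((z_{α} + z_β)/C)² + 3.
(1.645 + 0.842) / 0.3428 = 2.487 / 0.3428 = 7.255.
n = 7.255² + 3 = 52.63 + 3 = 55.6.
Round up.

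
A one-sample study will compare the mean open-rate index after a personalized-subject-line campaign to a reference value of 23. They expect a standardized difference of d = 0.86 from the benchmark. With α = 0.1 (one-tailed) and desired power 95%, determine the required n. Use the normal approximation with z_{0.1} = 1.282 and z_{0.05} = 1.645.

For a one-sample test: n = ((z_{α} + z_β) / d)².
z_{α} + z_β = 1.282 + 1.645 = 2.927.
n = (2.927 / 0.86)² = 3.403² = 11.58.
Round up.

n = 12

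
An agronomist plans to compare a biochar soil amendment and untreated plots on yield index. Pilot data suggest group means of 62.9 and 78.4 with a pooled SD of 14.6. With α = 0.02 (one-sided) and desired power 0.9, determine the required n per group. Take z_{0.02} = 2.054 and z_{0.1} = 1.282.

n = 20 per group

Cohen's d = |M₁ − M₂| / SD_pooled = |62.9 − 78.4| / 14.6 = 15.5 / 14.6 = 1.062.
For two independent groups with equal n: n = 2·((z_{α} + z_β) / d)².
z_{α} + z_β = 2.054 + 1.282 = 3.336.
n = 2 × (3.336 / 1.062)² = 2 × 3.141² = 2 × 9.87 = 19.7.
Round up to the next whole participant.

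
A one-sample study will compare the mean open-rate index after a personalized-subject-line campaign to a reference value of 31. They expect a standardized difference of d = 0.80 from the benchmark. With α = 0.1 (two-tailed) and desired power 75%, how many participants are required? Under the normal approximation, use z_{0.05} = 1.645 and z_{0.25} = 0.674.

For a one-sample test: n = ((z_{α/2} + z_β) / d)².
z_{α/2} + z_β = 1.645 + 0.674 = 2.319.
n = (2.319 / 0.80)² = 2.899² = 8.40.
Round up.

n = 9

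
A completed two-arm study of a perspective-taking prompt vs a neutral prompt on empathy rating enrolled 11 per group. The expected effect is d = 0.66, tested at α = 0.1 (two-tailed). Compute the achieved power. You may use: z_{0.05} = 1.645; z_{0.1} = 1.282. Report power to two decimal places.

power ≈ 0.46

For two equal groups, power = Φ(d·√(n/2) − z_{α/2}).
d·√(n/2) = 0.66 × √(11/2) = 0.66 × 2.345 = 1.548.
z_β = 1.548 − 1.645 = -0.097.
Power = Φ(-0.097) = 0.461.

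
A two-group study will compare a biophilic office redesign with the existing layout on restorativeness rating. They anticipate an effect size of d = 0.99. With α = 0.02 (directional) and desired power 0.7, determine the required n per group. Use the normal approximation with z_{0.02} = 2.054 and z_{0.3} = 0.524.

For two independent groups with equal n: n = 2·((z_{α} + z_β) / d)².
z_{α} + z_β = 2.054 + 0.524 = 2.578.
n = 2 × (2.578 / 0.99)² = 2 × 2.604² = 2 × 6.78 = 13.6.
Round up to the next whole participant.

n = 14 per group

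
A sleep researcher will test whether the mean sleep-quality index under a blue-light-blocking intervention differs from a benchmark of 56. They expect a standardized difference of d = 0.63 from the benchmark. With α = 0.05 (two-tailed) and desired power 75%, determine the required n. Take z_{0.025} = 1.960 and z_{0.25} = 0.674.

For a one-sample test: n = ((z_{α/2} + z_β) / d)².
z_{α/2} + z_β = 1.960 + 0.674 = 2.634.
n = (2.634 / 0.63)² = 4.181² = 17.48.
Round up.

n = 18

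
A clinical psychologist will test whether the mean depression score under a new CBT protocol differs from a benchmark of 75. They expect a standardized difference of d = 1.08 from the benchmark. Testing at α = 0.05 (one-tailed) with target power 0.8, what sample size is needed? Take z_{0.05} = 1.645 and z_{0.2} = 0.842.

For a one-sample test: n = ((z_{α} + z_β) / d)².
z_{α} + z_β = 1.645 + 0.842 = 2.487.
n = (2.487 / 1.08)² = 2.303² = 5.30.
Round up.

n = 6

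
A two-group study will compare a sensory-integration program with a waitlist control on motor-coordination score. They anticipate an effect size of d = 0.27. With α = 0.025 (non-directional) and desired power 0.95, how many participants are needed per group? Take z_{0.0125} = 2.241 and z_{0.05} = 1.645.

For two independent groups with equal n: n = 2·((z_{α/2} + z_β) / d)².
z_{α/2} + z_β = 2.241 + 1.645 = 3.886.
n = 2 × (3.886 / 0.27)² = 2 × 14.393² = 2 × 207.15 = 414.3.
Round up to the next whole participant.

n = 415 per group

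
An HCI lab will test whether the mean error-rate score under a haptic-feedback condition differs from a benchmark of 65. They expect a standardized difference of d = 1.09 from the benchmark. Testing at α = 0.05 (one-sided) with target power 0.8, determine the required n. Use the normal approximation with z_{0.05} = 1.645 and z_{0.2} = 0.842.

n = 6

For a one-sample test: n = ((z_{α} + z_β) / d)².
z_{α} + z_β = 1.645 + 0.842 = 2.487.
n = (2.487 / 1.09)² = 2.282² = 5.21.
Round up.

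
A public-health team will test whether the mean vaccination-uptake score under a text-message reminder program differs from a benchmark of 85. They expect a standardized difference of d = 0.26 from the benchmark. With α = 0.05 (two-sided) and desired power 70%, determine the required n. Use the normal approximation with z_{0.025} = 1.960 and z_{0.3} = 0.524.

For a one-sample test: n = ((z_{α/2} + z_β) / d)².
z_{α/2} + z_β = 1.960 + 0.524 = 2.484.
n = (2.484 / 0.26)² = 9.554² = 91.28.
Round up.

n = 92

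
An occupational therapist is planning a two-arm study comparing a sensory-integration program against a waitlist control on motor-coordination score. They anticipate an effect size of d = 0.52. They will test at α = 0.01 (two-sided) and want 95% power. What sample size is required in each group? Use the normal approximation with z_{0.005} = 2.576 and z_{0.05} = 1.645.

n = 132 per group

For two independent groups with equal n: n = 2·((z_{α/2} + z_β) / d)².
z_{α/2} + z_β = 2.576 + 1.645 = 4.221.
n = 2 × (4.221 / 0.52)² = 2 × 8.117² = 2 × 65.89 = 131.8.
Round up to the next whole participant.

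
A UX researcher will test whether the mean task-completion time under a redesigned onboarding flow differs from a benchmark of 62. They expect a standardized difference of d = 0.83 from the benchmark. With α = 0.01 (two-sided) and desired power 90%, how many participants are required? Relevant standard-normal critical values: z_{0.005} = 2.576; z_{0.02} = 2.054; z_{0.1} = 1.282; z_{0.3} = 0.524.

For a one-sample test: n = ((z_{α/2} + z_β) / d)².
z_{α/2} + z_β = 2.576 + 1.282 = 3.858.
n = (3.858 / 0.83)² = 4.648² = 21.61.
Round up.

n = 22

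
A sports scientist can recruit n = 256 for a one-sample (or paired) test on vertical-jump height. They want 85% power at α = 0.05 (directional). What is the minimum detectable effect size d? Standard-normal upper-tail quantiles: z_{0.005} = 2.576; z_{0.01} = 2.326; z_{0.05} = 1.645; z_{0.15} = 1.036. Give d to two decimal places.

d_min ≈ 0.17

For a single sample (or paired design) of n = 256: d_min = (z_{α} + z_β)/√n.
z-sum = 1.645 + 1.036 = 2.681.
d_min = 2.681 / √256 = 2.681 / 16.000 = 0.168.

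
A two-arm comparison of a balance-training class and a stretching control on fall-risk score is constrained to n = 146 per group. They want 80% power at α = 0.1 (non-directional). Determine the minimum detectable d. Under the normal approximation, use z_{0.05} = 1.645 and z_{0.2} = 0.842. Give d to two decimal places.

For two independent groups of n = 146 each: d_min = (z_{α/2} + z_β)·√(2/n).
z-sum = 1.645 + 0.842 = 2.487.
d_min = 2.487 × √(2/146) = 2.487 × 0.1170 = 0.291.

d_min ≈ 0.29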